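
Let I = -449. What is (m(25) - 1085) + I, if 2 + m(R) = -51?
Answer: -1587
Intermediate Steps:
m(R) = -53 (m(R) = -2 - 51 = -53)
(m(25) - 1085) + I = (-53 - 1085) - 449 = -1138 - 449 = -1587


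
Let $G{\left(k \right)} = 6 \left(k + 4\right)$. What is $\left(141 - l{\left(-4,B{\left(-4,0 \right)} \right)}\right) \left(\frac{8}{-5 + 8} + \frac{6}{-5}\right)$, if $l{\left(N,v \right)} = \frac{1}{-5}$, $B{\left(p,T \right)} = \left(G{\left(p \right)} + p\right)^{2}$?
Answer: $\frac{15532}{75} \approx 207.09$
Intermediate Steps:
$G{\left(k \right)} = 24 + 6 k$ ($G{\left(k \right)} = 6 \left(4 + k\right) = 24 + 6 k$)
$B{\left(p,T \right)} = \left(24 + 7 p\right)^{2}$ ($B{\left(p,T \right)} = \left(\left(24 + 6 p\right) + p\right)^{2} = \left(24 + 7 p\right)^{2}$)
$l{\left(N,v \right)} = - \frac{1}{5}$
$\left(141 - l{\left(-4,B{\left(-4,0 \right)} \right)}\right) \left(\frac{8}{-5 + 8} + \frac{6}{-5}\right) = \left(141 - - \frac{1}{5}\right) \left(\frac{8}{-5 + 8} + \frac{6}{-5}\right) = \left(141 + \frac{1}{5}\right) \left(\frac{8}{3} + 6 \left(- \frac{1}{5}\right)\right) = \frac{706 \left(8 \cdot \frac{1}{3} - \frac{6}{5}\right)}{5} = \frac{706 \left(\frac{8}{3} - \frac{6}{5}\right)}{5} = \frac{706}{5} \cdot \frac{22}{15} = \frac{15532}{75}$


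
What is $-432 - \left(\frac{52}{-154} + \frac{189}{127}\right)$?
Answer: $- \frac{4235779}{9779} \approx -433.15$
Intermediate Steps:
$-432 - \left(\frac{52}{-154} + \frac{189}{127}\right) = -432 - \left(52 \left(- \frac{1}{154}\right) + 189 \cdot \frac{1}{127}\right) = -432 - \left(- \frac{26}{77} + \frac{189}{127}\right) = -432 - \frac{11251}{9779} = - \frac{4235779}{9779}$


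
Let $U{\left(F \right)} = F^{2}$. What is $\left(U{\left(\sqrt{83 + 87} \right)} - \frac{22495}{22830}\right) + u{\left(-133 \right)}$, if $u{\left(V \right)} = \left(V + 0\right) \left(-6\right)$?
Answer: $\frac{4415389}{4566} \approx 967.01$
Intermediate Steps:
$u{\left(V \right)} = - 6 V$ ($u{\left(V \right)} = V \left(-6\right) = - 6 V$)
$\left(U{\left(\sqrt{83 + 87} \right)} - \frac{22495}{22830}\right) + u{\left(-133 \right)} = \left(\left(\sqrt{83 + 87}\right)^{2} - \frac{22495}{22830}\right) - -798 = \left(\left(\sqrt{170}\right)^{2} - \frac{4499}{4566}\right) + 798 = \left(170 - \frac{4499}{4566}\right) + 798 = \frac{771721}{4566} + 798 = \frac{4415389}{4566}$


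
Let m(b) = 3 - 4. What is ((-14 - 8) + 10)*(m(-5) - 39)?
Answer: 480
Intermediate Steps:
m(b) = -1
((-14 - 8) + 10)*(m(-5) - 39) = ((-14 - 8) + 10)*(-1 - 39) = (-22 + 10)*(-40) = -12*(-40) = 480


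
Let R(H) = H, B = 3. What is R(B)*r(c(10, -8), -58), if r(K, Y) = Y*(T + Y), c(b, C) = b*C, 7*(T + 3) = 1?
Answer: 74124/7 ≈ 10589.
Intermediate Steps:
T = -20/7 (T = -3 + (1/7)*1 = -3 + 1/7 = -20/7 ≈ -2.8571)
c(b, C) = C*b
r(K, Y) = Y*(-20/7 + Y)
R(B)*r(c(10, -8), -58) = 3*((1/7)*(-58)*(-20 + 7*(-58))) = 3*((1/7)*(-58)*(-20 - 406)) = 3*((1/7)*(-58)*(-426)) = 3*(24708/7) = 74124/7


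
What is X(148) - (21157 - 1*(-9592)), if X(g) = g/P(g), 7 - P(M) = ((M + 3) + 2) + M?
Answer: -4520177/147 ≈ -30750.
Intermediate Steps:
P(M) = 2 - 2*M (P(M) = 7 - (((M + 3) + 2) + M) = 7 - (((3 + M) + 2) + M) = 7 - ((5 + M) + M) = 7 - (5 + 2*M) = 7 + (-5 - 2*M) = 2 - 2*M)
X(g) = g/(2 - 2*g)
X(148) - (21157 - 1*(-9592)) = -1*148/(-2 + 2*148) - (21157 - 1*(-9592)) = -1*148/(-2 + 296) - (21157 + 9592) = -1*148/294 - 1*30749 = -1*148*1/294 - 30749 = -74/147 - 30749 = -4520177/147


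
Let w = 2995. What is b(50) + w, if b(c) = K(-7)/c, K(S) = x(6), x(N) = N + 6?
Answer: 74881/25 ≈ 2995.2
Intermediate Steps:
x(N) = 6 + N
K(S) = 12 (K(S) = 6 + 6 = 12)
b(c) = 12/c
b(50) + w = 12/50 + 2995 = 12*(1/50) + 2995 = 6/25 + 2995 = 74881/25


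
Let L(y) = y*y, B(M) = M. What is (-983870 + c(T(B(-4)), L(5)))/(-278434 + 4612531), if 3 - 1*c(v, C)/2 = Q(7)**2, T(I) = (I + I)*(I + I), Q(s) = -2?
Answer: -983872/4334097 ≈ -0.22701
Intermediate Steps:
T(I) = 4*I**2 (T(I) = (2*I)*(2*I) = 4*I**2)
L(y) = y**2
c(v, C) = -2 (c(v, C) = 6 - 2*(-2)**2 = 6 - 2*4 = 6 - 8 = -2)
(-983870 + c(T(B(-4)), L(5)))/(-278434 + 4612531) = (-983870 - 2)/(-278434 + 4612531) = -983872/4334097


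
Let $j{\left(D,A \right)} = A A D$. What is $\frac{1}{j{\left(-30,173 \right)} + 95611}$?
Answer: $- \frac{1}{802259} \approx -1.2465 \cdot 10^{-6}$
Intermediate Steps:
$j{\left(D,A \right)} = D A^{2}$ ($j{\left(D,A \right)} = A^{2} D = D A^{2}$)
$\frac{1}{j{\left(-30,173 \right)} + 95611} = \frac{1}{- 30 \cdot 173^{2} + 95611} = \frac{1}{\left(-30\right) 29929 + 95611} = \frac{1}{-897870 + 95611} = \frac{1}{-802259} = - \frac{1}{802259}$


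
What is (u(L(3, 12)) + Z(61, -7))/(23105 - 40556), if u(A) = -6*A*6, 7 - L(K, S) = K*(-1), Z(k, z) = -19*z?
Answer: 227/17451 ≈ 0.013008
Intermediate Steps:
L(K, S) = 7 + K (L(K, S) = 7 - K*(-1) = 7 - (-1)*K = 7 + K)
u(A) = -36*A
(u(L(3, 12)) + Z(61, -7))/(23105 - 40556) = (-36*(7 + 3) - 19*(-7))/(23105 - 40556) = (-36*10 + 133)/(-17451) = (-360 + 133)*(-1/17451) = -227*(-1/17451) = 227/17451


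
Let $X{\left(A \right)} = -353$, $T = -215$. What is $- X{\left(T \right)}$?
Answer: $353$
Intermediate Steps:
$- X{\left(T \right)} = \left(-1\right) \left(-353\right) = 353$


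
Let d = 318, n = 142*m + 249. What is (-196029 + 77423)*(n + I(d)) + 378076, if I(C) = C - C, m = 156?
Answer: -2656514930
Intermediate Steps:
n = 22401 (n = 142*156 + 249 = 22152 + 249 = 22401)
I(C) = 0
(-196029 + 77423)*(n + I(d)) + 378076 = (-196029 + 77423)*(22401 + 0) + 378076 = -118606*22401 + 378076 = -2656893006 + 378076 = -2656514930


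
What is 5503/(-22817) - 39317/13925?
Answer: -973725264/317726725 ≈ -3.0647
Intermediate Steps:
5503/(-22817) - 39317/13925 = 5503*(-1/22817) - 39317*1/13925 = -5503/22817 - 39317/13925 = -973725264/317726725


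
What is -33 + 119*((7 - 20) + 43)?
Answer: 3537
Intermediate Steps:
-33 + 119*((7 - 20) + 43) = -33 + 119*(-13 + 43) = -33 + 119*30 = -33 + 3570 = 3537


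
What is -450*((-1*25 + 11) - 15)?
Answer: 13050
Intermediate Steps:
-450*((-1*25 + 11) - 15) = -450*((-25 + 11) - 15) = -450*(-14 - 15) = -450*(-29) = 13050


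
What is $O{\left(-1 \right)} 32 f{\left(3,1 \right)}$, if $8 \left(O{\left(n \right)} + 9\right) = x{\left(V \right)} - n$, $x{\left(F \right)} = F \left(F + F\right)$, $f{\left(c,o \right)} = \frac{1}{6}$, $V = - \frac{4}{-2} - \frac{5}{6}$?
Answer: $- \frac{1229}{27} \approx -45.518$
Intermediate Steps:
$V = \frac{7}{6}$ ($V = \left(-4\right) \left(- \frac{1}{2}\right) - \frac{5}{6} = 2 - \frac{5}{6} = \frac{7}{6} \approx 1.1667$)
$f{\left(c,o \right)} = \frac{1}{6}$
$x{\left(F \right)} = 2 F^{2}$ ($x{\left(F \right)} = F 2 F = 2 F^{2}$)
$O{\left(n \right)} = - \frac{1247}{144} - \frac{n}{8}$ ($O{\left(n \right)} = -9 + \frac{2 \left(\frac{7}{6}\right)^{2} - n}{8} = -9 + \frac{2 \cdot \frac{49}{36} - n}{8} = -9 + \frac{\frac{49}{18} - n}{8} = -9 - \left(- \frac{49}{144} + \frac{n}{8}\right) = - \frac{1247}{144} - \frac{n}{8}$)
$O{\left(-1 \right)} 32 f{\left(3,1 \right)} = \left(- \frac{1247}{144} - - \frac{1}{8}\right) 32 \cdot \frac{1}{6} = \left(- \frac{1247}{144} + \frac{1}{8}\right) 32 \cdot \frac{1}{6} = \left(- \frac{1229}{144}\right) 32 \cdot \frac{1}{6} = \left(- \frac{2458}{9}\right) \frac{1}{6} = - \frac{1229}{27}$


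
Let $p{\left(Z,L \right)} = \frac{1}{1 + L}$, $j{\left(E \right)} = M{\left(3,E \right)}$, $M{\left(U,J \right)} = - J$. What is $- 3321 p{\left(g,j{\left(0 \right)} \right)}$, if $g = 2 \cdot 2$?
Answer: $-3321$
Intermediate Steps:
$j{\left(E \right)} = - E$
$g = 4$
$- 3321 p{\left(g,j{\left(0 \right)} \right)} = - \frac{3321}{1 - 0} = - \frac{3321}{1 + 0} = - \frac{3321}{1} = \left(-3321\right) 1 = -3321$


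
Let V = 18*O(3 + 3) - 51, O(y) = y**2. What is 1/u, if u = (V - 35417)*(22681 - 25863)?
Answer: 1/110797240 ≈ 9.0255e-9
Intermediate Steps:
V = 597 (V = 18*(3 + 3)**2 - 51 = 18*6**2 - 51 = 18*36 - 51 = 648 - 51 = 597)
u = 110797240 (u = (597 - 35417)*(22681 - 25863) = -34820*(-3182) = 110797240)
1/u = 1/110797240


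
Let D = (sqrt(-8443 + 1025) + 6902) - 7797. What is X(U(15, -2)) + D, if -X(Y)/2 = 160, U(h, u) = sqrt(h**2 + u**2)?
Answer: -1215 + I*sqrt(7418) ≈ -1215.0 + 86.128*I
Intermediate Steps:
X(Y) = -320 (X(Y) = -2*160 = -320)
D = -895 + I*sqrt(7418) (D = (sqrt(-7418) + 6902) - 7797 = (I*sqrt(7418) + 6902) - 7797 = (6902 + I*sqrt(7418)) - 7797 = -895 + I*sqrt(7418) ≈ -895.0 + 86.128*I)
X(U(15, -2)) + D = -320 + (-895 + I*sqrt(7418)) = -1215 + I*sqrt(7418)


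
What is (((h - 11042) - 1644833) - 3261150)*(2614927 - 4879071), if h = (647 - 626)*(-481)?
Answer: 11155722770144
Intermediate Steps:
h = -10101 (h = 21*(-481) = -10101)
(((h - 11042) - 1644833) - 3261150)*(2614927 - 4879071) = (((-10101 - 11042) - 1644833) - 3261150)*(2614927 - 4879071) = ((-21143 - 1644833) - 3261150)*(-2264144) = (-1665976 - 3261150)*(-2264144) = -4927126*(-2264144) = 11155722770144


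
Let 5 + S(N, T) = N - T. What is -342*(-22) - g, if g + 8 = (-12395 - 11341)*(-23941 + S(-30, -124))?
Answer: -566143540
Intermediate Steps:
S(N, T) = -5 + N - T (S(N, T) = -5 + (N - T) = -5 + N - T)
g = 566151064 (g = -8 + (-12395 - 11341)*(-23941 + (-5 - 30 - 1*(-124))) = -8 - 23736*(-23941 + (-5 - 30 + 124)) = -8 - 23736*(-23941 + 89) = -8 - 23736*(-23852) = -8 + 566151072 = 566151064)
-342*(-22) - g = -342*(-22) - 1*566151064 = 7524 - 566151064 = -566143540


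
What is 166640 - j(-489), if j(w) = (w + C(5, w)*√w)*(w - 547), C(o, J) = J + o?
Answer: -339964 - 501424*I*√489 ≈ -3.3996e+5 - 1.1088e+7*I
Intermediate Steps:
j(w) = (-547 + w)*(w + √w*(5 + w)) (j(w) = (w + (w + 5)*√w)*(w - 547) = (w + (5 + w)*√w)*(-547 + w) = (w + √w*(5 + w))*(-547 + w) = (-547 + w)*(w + √w*(5 + w)))
166640 - j(-489) = 166640 - ((-489)² + (-489)^(5/2) - 2735*I*√489 - 547*(-489) - (-265038)*I*√489) = 166640 - (239121 + 239121*I*√489 - 2735*I*√489 + 267483 - (-265038)*I*√489) = 166640 - (239121 + 239121*I*√489 - 2735*I*√489 + 267483 + 265038*I*√489) = 166640 - (506604 + 501424*I*√489) = 166640 + (-506604 - 501424*I*√489) = -339964 - 501424*I*√489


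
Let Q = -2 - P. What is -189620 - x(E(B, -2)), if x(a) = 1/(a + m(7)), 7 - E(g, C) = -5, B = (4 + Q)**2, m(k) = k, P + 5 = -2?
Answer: -3602781/19 ≈ -1.8962e+5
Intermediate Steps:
P = -7 (P = -5 - 2 = -7)
Q = 5 (Q = -2 - 1*(-7) = -2 + 7 = 5)
B = 81 (B = (4 + 5)**2 = 9**2 = 81)
E(g, C) = 12 (E(g, C) = 7 - 1*(-5) = 7 + 5 = 12)
x(a) = 1/(7 + a) (x(a) = 1/(a + 7) = 1/(7 + a))
-189620 - x(E(B, -2)) = -189620 - 1/(7 + 12) = -189620 - 1/19 = -3602781/19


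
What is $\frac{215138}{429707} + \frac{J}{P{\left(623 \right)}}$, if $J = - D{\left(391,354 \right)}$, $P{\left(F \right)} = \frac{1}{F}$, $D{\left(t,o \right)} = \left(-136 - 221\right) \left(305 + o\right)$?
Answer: $\frac{62981660612381}{429707} \approx 1.4657 \cdot 10^{8}$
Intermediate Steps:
$D{\left(t,o \right)} = -108885 - 357 o$ ($D{\left(t,o \right)} = - 357 \left(305 + o\right) = -108885 - 357 o$)
$J = 235263$ ($J = - (-108885 - 126378) = \left(-1\right) \left(-235263\right) = 235263$)
$\frac{215138}{429707} + \frac{J}{P{\left(623 \right)}} = \frac{215138}{429707} + \frac{235263}{\frac{1}{623}} = 215138 \cdot \frac{1}{429707} + 235263 \frac{1}{\frac{1}{623}} = \frac{215138}{429707} + 235263 \cdot 623 = \frac{215138}{429707} + 146568849 = \frac{62981660612381}{429707}$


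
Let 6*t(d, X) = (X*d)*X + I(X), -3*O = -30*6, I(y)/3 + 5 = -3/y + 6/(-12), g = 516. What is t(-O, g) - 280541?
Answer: -1012427691/344 ≈ -2.9431e+6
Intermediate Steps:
I(y) = -33/2 - 9/y (I(y) = -15 + 3*(-3/y + 6/(-12)) = -15 + 3*(-3/y + 6*(-1/12)) = -15 + 3*(-3/y - 1/2) = -15 + 3*(-1/2 - 3/y) = -15 + (-3/2 - 9/y) = -33/2 - 9/y)
O = 60 (O = -(-10)*6 = -1/3*(-180) = 60)
t(d, X) = -11/4 - 3/(2*X) + d*X**2/6 (t(d, X) = ((X*d)*X + (-33/2 - 9/X))/6 = (d*X**2 + (-33/2 - 9/X))/6 = (-33/2 - 9/X + d*X**2)/6 = -11/4 - 3/(2*X) + d*X**2/6)
t(-O, g) - 280541 = (1/12)*(-18 - 33*516 + 2*(-1*60)*516**3)/516 - 280541 = (1/12)*(1/516)*(-18 - 17028 + 2*(-60)*137388096) - 280541 = (1/12)*(1/516)*(-18 - 17028 - 16486571520) - 280541 = (1/12)*(1/516)*(-16486588566) - 280541 = -915921587/344 - 280541 = -1012427691/344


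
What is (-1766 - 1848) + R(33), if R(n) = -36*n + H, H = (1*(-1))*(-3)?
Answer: -4799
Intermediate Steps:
H = 3 (H = -1*(-3) = 3)
R(n) = 3 - 36*n (R(n) = -36*n + 3 = 3 - 36*n)
(-1766 - 1848) + R(33) = (-1766 - 1848) + (3 - 36*33) = -3614 + (3 - 1188) = -3614 - 1185 = -4799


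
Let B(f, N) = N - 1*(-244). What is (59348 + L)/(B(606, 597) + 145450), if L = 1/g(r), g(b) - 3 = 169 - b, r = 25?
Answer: 8724157/21504777 ≈ 0.40568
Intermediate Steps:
g(b) = 172 - b (g(b) = 3 + (169 - b) = 172 - b)
B(f, N) = 244 + N (B(f, N) = N + 244 = 244 + N)
L = 1/147 (L = 1/(172 - 1*25) = 1/(172 - 25) = 1/147 ≈ 0.0068027)
(59348 + L)/(B(606, 597) + 145450) = (59348 + 1/147)/((244 + 597) + 145450) = 8724157/(147*(841 + 145450)) = (8724157/147)/146291 = (8724157/147)*(1/146291) = 8724157/21504777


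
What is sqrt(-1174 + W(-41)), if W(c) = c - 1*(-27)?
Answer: 6*I*sqrt(33) ≈ 34.467*I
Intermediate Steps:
W(c) = 27 + c (W(c) = c + 27 = 27 + c)
sqrt(-1174 + W(-41)) = sqrt(-1174 + (27 - 41)) = sqrt(-1174 - 14) = sqrt(-1188) = 6*I*sqrt(33)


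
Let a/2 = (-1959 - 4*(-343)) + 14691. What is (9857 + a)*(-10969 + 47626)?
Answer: 1395348705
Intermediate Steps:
a = 28208 (a = 2*((-1959 - 4*(-343)) + 14691) = 2*((-1959 + 1372) + 14691) = 2*(-587 + 14691) = 2*14104 = 28208)
(9857 + a)*(-10969 + 47626) = (9857 + 28208)*(-10969 + 47626) = 38065*36657 = 1395348705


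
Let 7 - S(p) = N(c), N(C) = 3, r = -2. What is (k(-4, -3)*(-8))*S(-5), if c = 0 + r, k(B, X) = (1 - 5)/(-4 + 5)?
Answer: 128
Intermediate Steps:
k(B, X) = -4 (k(B, X) = -4/1 = -4*1 = -4)
c = -2 (c = 0 - 2 = -2)
S(p) = 4 (S(p) = 7 - 1*3 = 7 - 3 = 4)
(k(-4, -3)*(-8))*S(-5) = -4*(-8)*4 = 32*4 = 128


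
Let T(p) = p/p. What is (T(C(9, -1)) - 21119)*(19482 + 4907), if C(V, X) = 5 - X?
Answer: -515046902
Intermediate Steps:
T(p) = 1
(T(C(9, -1)) - 21119)*(19482 + 4907) = (1 - 21119)*(19482 + 4907) = -21118*24389 = -515046902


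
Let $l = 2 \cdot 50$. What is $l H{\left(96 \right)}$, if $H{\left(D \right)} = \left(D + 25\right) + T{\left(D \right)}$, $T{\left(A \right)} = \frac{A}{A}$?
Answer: $12200$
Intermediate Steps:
$T{\left(A \right)} = 1$
$H{\left(D \right)} = 26 + D$ ($H{\left(D \right)} = \left(D + 25\right) + 1 = \left(25 + D\right) + 1 = 26 + D$)
$l = 100$
$l H{\left(96 \right)} = 100 \left(26 + 96\right) = 100 \cdot 122 = 12200$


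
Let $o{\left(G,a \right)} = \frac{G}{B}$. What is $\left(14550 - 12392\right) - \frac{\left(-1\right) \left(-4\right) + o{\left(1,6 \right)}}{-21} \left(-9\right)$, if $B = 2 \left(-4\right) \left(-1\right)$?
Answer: $\frac{120749}{56} \approx 2156.2$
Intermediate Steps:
$B = 8$ ($B = \left(-8\right) \left(-1\right) = 8$)
$o{\left(G,a \right)} = \frac{G}{8}$
$\left(14550 - 12392\right) - \frac{\left(-1\right) \left(-4\right) + o{\left(1,6 \right)}}{-21} \left(-9\right) = \left(14550 - 12392\right) - \frac{\left(-1\right) \left(-4\right) + \frac{1}{8} \cdot 1}{-21} \left(-9\right) = 2158 - \left(4 + \frac{1}{8}\right) \left(- \frac{1}{21}\right) \left(-9\right) = 2158 - \frac{33}{8} \left(- \frac{1}{21}\right) \left(-9\right) = 2158 - \left(- \frac{11}{56}\right) \left(-9\right) = 2158 - \frac{99}{56} = \frac{120749}{56}$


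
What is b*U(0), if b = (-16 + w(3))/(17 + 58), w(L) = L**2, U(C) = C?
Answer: 0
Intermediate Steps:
b = -7/75 (b = (-16 + 3**2)/(17 + 58) = (-16 + 9)/75 = -7*1/75 = -7/75 ≈ -0.093333)
b*U(0) = -7/75*0 = 0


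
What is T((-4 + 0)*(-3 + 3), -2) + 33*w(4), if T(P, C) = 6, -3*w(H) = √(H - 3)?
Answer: -5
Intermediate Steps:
w(H) = -√(-3 + H)/3 (w(H) = -√(H - 3)/3 = -√(-3 + H)/3)
T((-4 + 0)*(-3 + 3), -2) + 33*w(4) = 6 + 33*(-√(-3 + 4)/3) = 6 + 33*(-√1/3) = 6 + 33*(-⅓*1) = 6 + 33*(-⅓) = 6 - 11 = -5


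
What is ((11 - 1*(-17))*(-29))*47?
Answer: -38164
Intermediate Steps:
((11 - 1*(-17))*(-29))*47 = ((11 + 17)*(-29))*47 = (28*(-29))*47 = -812*47 = -38164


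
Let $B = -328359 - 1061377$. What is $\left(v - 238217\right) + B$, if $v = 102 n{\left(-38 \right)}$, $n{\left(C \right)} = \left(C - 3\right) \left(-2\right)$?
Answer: $-1619589$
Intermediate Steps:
$n{\left(C \right)} = 6 - 2 C$ ($n{\left(C \right)} = \left(-3 + C\right) \left(-2\right) = 6 - 2 C$)
$B = -1389736$ ($B = -328359 - 1061377 = -1389736$)
$v = 8364$ ($v = 102 \left(6 - -76\right) = 102 \left(6 + 76\right) = 102 \cdot 82 = 8364$)
$\left(v - 238217\right) + B = \left(8364 - 238217\right) - 1389736 = -229853 - 1389736 = -1619589$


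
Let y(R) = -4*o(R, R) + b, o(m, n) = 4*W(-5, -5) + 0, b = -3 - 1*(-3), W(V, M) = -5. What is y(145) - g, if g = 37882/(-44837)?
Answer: 278834/3449 ≈ 80.845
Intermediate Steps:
g = -2914/3449 (g = 37882*(-1/44837) = -2914/3449 ≈ -0.84488)
b = 0 (b = -3 + 3 = 0)
o(m, n) = -20 (o(m, n) = 4*(-5) + 0 = -20 + 0 = -20)
y(R) = 80 (y(R) = -4*(-20) + 0 = 80 + 0 = 80)
y(145) - g = 80 - 1*(-2914/3449) = 80 + 2914/3449 = 278834/3449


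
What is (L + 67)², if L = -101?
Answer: 1156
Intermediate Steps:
(L + 67)² = (-101 + 67)² = (-34)² = 1156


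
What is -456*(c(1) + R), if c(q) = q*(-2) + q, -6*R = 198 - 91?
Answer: 8588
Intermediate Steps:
R = -107/6 (R = -(198 - 91)/6 = -⅙*107 = -107/6 ≈ -17.833)
c(q) = -q (c(q) = -2*q + q = -q)
-456*(c(1) + R) = -456*(-1*1 - 107/6) = -456*(-1 - 107/6) = -456*(-113/6) = 8588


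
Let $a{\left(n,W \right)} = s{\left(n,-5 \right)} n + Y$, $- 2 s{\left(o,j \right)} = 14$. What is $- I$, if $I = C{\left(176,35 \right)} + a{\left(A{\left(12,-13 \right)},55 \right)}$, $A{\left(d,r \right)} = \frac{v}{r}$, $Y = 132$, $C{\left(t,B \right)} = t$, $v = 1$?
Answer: $- \frac{4011}{13} \approx -308.54$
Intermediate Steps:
$s{\left(o,j \right)} = -7$ ($s{\left(o,j \right)} = \left(- \frac{1}{2}\right) 14 = -7$)
$A{\left(d,r \right)} = \frac{1}{r}$ ($A{\left(d,r \right)} = 1 \frac{1}{r} = \frac{1}{r}$)
$a{\left(n,W \right)} = 132 - 7 n$ ($a{\left(n,W \right)} = - 7 n + 132 = 132 - 7 n$)
$I = \frac{4011}{13}$ ($I = 176 + \left(132 - \frac{7}{-13}\right) = 176 + \left(132 - - \frac{7}{13}\right) = 176 + \left(132 + \frac{7}{13}\right) = 176 + \frac{1723}{13} = \frac{4011}{13} \approx 308.54$)
$- I = \left(-1\right) \frac{4011}{13} = - \frac{4011}{13}$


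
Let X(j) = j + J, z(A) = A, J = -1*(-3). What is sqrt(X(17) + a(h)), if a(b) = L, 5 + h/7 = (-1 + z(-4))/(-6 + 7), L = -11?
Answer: 3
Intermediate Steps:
J = 3
X(j) = 3 + j (X(j) = j + 3 = 3 + j)
h = -70 (h = -35 + 7*((-1 - 4)/(-6 + 7)) = -35 + 7*(-5/1) = -35 + 7*(-5*1) = -35 + 7*(-5) = -35 - 35 = -70)
a(b) = -11
sqrt(X(17) + a(h)) = sqrt((3 + 17) - 11) = sqrt(20 - 11) = sqrt(9) = 3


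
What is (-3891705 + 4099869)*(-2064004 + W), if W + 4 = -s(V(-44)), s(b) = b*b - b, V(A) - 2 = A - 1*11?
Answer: -430247926680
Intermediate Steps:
V(A) = -9 + A (V(A) = 2 + (A - 1*11) = 2 + (A - 11) = 2 + (-11 + A) = -9 + A)
s(b) = b² - b
W = -2866 (W = -4 - (-9 - 44)*(-1 + (-9 - 44)) = -4 - (-53)*(-1 - 53) = -4 - (-53)*(-54) = -4 - 1*2862 = -4 - 2862 = -2866)
(-3891705 + 4099869)*(-2064004 + W) = (-3891705 + 4099869)*(-2064004 - 2866) = 208164*(-2066870) = -430247926680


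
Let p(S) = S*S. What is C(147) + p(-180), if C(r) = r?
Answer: 32547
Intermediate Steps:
p(S) = S²
C(147) + p(-180) = 147 + (-180)² = 147 + 32400 = 32547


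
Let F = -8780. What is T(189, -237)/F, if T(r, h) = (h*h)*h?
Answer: 13312053/8780 ≈ 1516.2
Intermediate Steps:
T(r, h) = h³ (T(r, h) = h²*h = h³)
T(189, -237)/F = (-237)³/(-8780) = -13312053*(-1/8780) = 13312053/8780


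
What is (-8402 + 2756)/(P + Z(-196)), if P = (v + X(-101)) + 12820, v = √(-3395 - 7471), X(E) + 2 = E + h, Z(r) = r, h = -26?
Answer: -23515590/52045297 + 1882*I*√10866/52045297 ≈ -0.45183 + 0.0037694*I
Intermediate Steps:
X(E) = -28 + E (X(E) = -2 + (E - 26) = -2 + (-26 + E) = -28 + E)
v = I*√10866 (v = √(-10866) = I*√10866 ≈ 104.24*I)
P = 12691 + I*√10866 (P = (I*√10866 + (-28 - 101)) + 12820 = (I*√10866 - 129) + 12820 = (-129 + I*√10866) + 12820 = 12691 + I*√10866 ≈ 12691.0 + 104.24*I)
(-8402 + 2756)/(P + Z(-196)) = (-8402 + 2756)/((12691 + I*√10866) - 196) = -5646/(12495 + I*√10866)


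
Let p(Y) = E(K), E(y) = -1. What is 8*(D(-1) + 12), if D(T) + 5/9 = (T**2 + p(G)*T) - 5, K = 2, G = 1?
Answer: 608/9 ≈ 67.556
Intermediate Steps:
p(Y) = -1
D(T) = -50/9 + T**2 - T (D(T) = -5/9 + ((T**2 - T) - 5) = -5/9 + (-5 + T**2 - T) = -50/9 + T**2 - T)
8*(D(-1) + 12) = 8*((-50/9 + (-1)**2 - 1*(-1)) + 12) = 8*((-50/9 + 1 + 1) + 12) = 8*(-32/9 + 12) = 8*(76/9) = 608/9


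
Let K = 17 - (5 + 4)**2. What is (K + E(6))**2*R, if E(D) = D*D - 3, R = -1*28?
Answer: -26908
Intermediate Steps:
R = -28
E(D) = -3 + D**2 (E(D) = D**2 - 3 = -3 + D**2)
K = -64 (K = 17 - 1*9**2 = 17 - 1*81 = 17 - 81 = -64)
(K + E(6))**2*R = (-64 + (-3 + 6**2))**2*(-28) = (-64 + (-3 + 36))**2*(-28) = (-64 + 33)**2*(-28) = (-31)**2*(-28) = 961*(-28) = -26908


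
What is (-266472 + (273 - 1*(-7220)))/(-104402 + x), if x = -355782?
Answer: 258979/460184 ≈ 0.56277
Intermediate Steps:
(-266472 + (273 - 1*(-7220)))/(-104402 + x) = (-266472 + (273 - 1*(-7220)))/(-104402 - 355782) = (-266472 + (273 + 7220))/(-460184) = (-266472 + 7493)*(-1/460184) = -258979*(-1/460184) = 258979/460184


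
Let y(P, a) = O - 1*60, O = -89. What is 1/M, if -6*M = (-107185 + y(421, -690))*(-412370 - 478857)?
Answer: -1/15943159803 ≈ -6.2723e-11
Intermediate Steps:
y(P, a) = -149 (y(P, a) = -89 - 1*60 = -89 - 60 = -149)
M = -15943159803 (M = -(-107185 - 149)*(-412370 - 478857)/6 = -(-17889)*(-891227) = -⅙*95658958818 = -15943159803)
1/M = 1/(-15943159803) = -1/15943159803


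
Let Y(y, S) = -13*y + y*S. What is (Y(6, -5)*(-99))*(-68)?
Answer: -727056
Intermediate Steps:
Y(y, S) = -13*y + S*y
(Y(6, -5)*(-99))*(-68) = ((6*(-13 - 5))*(-99))*(-68) = ((6*(-18))*(-99))*(-68) = -108*(-99)*(-68) = 10692*(-68) = -727056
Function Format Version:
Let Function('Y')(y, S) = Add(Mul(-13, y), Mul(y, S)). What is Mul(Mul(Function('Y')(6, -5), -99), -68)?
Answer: -727056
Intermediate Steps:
Function('Y')(y, S) = Add(Mul(-13, y), Mul(S, y))
Mul(Mul(Function('Y')(6, -5), -99), -68) = Mul(Mul(Mul(6, Add(-13, -5)), -99), -68) = Mul(Mul(Mul(6, -18), -99), -68) = Mul(Mul(-108, -99), -68) = Mul(10692, -68) = -727056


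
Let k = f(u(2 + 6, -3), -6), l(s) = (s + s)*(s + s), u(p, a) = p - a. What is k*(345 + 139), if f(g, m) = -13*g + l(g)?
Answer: 165044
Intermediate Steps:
l(s) = 4*s² (l(s) = (2*s)*(2*s) = 4*s²)
f(g, m) = -13*g + 4*g²
k = 341 (k = ((2 + 6) - 1*(-3))*(-13 + 4*((2 + 6) - 1*(-3))) = (8 + 3)*(-13 + 4*(8 + 3)) = 11*(-13 + 4*11) = 11*(-13 + 44) = 11*31 = 341)
k*(345 + 139) = 341*(345 + 139) = 341*484 = 165044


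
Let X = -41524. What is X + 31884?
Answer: -9640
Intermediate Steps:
X + 31884 = -41524 + 31884 = -9640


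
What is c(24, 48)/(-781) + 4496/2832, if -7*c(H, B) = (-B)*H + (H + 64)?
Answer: 192557/138237 ≈ 1.3929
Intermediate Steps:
c(H, B) = -64/7 - H/7 + B*H/7 (c(H, B) = -((-B)*H + (H + 64))/7 = -(-B*H + (64 + H))/7 = -(64 + H - B*H)/7 = -64/7 - H/7 + B*H/7)
c(24, 48)/(-781) + 4496/2832 = (-64/7 - ⅐*24 + (⅐)*48*24)/(-781) + 4496/2832 = (-64/7 - 24/7 + 1152/7)*(-1/781) + 4496*(1/2832) = 152*(-1/781) + 281/177 = -152/781 + 281/177 = 192557/138237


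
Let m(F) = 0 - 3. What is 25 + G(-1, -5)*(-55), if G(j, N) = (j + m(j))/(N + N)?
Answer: 3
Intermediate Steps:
m(F) = -3
G(j, N) = (-3 + j)/(2*N) (G(j, N) = (j - 3)/(N + N) = (-3 + j)/((2*N)) = (-3 + j)*(1/(2*N)) = (-3 + j)/(2*N))
25 + G(-1, -5)*(-55) = 25 + ((½)*(-3 - 1)/(-5))*(-55) = 25 + ((½)*(-⅕)*(-4))*(-55) = 25 + (⅖)*(-55) = 25 - 22 = 3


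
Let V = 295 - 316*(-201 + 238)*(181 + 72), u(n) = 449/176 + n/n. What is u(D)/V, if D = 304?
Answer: -625/520569456 ≈ -1.2006e-6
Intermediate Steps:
u(n) = 625/176 (u(n) = 449*(1/176) + 1 = 449/176 + 1 = 625/176)
V = -2957781 (V = 295 - 11692*253 = 295 - 316*9361 = 295 - 2958076 = -2957781)
u(D)/V = (625/176)/(-2957781) = (625/176)*(-1/2957781) = -625/520569456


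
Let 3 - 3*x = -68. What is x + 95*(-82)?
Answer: -23299/3 ≈ -7766.3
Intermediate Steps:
x = 71/3 (x = 1 - 1/3*(-68) = 1 + 68/3 = 71/3 ≈ 23.667)
x + 95*(-82) = 71/3 + 95*(-82) = 71/3 - 7790 = -23299/3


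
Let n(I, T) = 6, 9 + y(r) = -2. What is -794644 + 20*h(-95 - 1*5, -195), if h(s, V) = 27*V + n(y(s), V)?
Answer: -899824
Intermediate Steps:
y(r) = -11 (y(r) = -9 - 2 = -11)
h(s, V) = 6 + 27*V (h(s, V) = 27*V + 6 = 6 + 27*V)
-794644 + 20*h(-95 - 1*5, -195) = -794644 + 20*(6 + 27*(-195)) = -794644 + 20*(6 - 5265) = -794644 + 20*(-5259) = -794644 - 105180 = -899824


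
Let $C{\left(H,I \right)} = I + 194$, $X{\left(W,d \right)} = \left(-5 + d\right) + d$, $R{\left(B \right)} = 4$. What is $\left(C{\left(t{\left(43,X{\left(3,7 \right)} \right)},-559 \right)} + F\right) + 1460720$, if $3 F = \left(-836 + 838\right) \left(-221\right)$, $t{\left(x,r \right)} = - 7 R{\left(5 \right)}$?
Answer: $\frac{4380623}{3} \approx 1.4602 \cdot 10^{6}$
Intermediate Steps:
$X{\left(W,d \right)} = -5 + 2 d$
$t{\left(x,r \right)} = -28$ ($t{\left(x,r \right)} = \left(-7\right) 4 = -28$)
$C{\left(H,I \right)} = 194 + I$
$F = - \frac{442}{3}$ ($F = \frac{\left(-836 + 838\right) \left(-221\right)}{3} = \frac{2 \left(-221\right)}{3} = \frac{1}{3} \left(-442\right) = - \frac{442}{3} \approx -147.33$)
$\left(C{\left(t{\left(43,X{\left(3,7 \right)} \right)},-559 \right)} + F\right) + 1460720 = \left(\left(194 - 559\right) - \frac{442}{3}\right) + 1460720 = \left(-365 - \frac{442}{3}\right) + 1460720 = - \frac{1537}{3} + 1460720 = \frac{4380623}{3}$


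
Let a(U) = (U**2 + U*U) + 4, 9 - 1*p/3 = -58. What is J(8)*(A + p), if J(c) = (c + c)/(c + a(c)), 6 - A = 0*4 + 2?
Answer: 164/7 ≈ 23.429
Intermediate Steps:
p = 201 (p = 27 - 3*(-58) = 27 + 174 = 201)
a(U) = 4 + 2*U**2 (a(U) = (U**2 + U**2) + 4 = 2*U**2 + 4 = 4 + 2*U**2)
A = 4 (A = 6 - (0*4 + 2) = 6 - (0 + 2) = 6 - 1*2 = 6 - 2 = 4)
J(c) = 2*c/(4 + c + 2*c**2) (J(c) = (c + c)/(c + (4 + 2*c**2)) = (2*c)/(4 + c + 2*c**2) = 2*c/(4 + c + 2*c**2))
J(8)*(A + p) = (2*8/(4 + 8 + 2*8**2))*(4 + 201) = (2*8/(4 + 8 + 2*64))*205 = (2*8/(4 + 8 + 128))*205 = (2*8/140)*205 = (2*8*(1/140))*205 = (4/35)*205 = 164/7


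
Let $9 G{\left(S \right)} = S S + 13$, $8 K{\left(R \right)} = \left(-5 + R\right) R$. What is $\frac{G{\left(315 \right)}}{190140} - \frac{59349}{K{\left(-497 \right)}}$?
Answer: $- \frac{196933318087}{106737275610} \approx -1.845$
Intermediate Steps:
$K{\left(R \right)} = \frac{R \left(-5 + R\right)}{8}$ ($K{\left(R \right)} = \frac{\left(-5 + R\right) R}{8} = \frac{R \left(-5 + R\right)}{8}$)
$G{\left(S \right)} = \frac{13}{9} + \frac{S^{2}}{9}$ ($G{\left(S \right)} = \frac{S S + 13}{9} = \frac{S^{2} + 13}{9} = \frac{13 + S^{2}}{9} = \frac{13}{9} + \frac{S^{2}}{9}$)
$\frac{G{\left(315 \right)}}{190140} - \frac{59349}{K{\left(-497 \right)}} = \frac{\frac{13}{9} + \frac{315^{2}}{9}}{190140} - \frac{59349}{\frac{1}{8} \left(-497\right) \left(-5 - 497\right)} = \left(\frac{13}{9} + \frac{1}{9} \cdot 99225\right) \frac{1}{190140} - \frac{59349}{\frac{1}{8} \left(-497\right) \left(-502\right)} = \left(\frac{13}{9} + 11025\right) \frac{1}{190140} - \frac{59349}{\frac{124747}{4}} = \frac{99238}{9} \cdot \frac{1}{190140} - \frac{237396}{124747} = \frac{49619}{855630} - \frac{237396}{124747} = - \frac{196933318087}{106737275610}$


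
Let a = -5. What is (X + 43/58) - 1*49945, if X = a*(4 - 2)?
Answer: -2897347/58 ≈ -49954.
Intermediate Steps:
X = -10 (X = -5*(4 - 2) = -5*2 = -10)
(X + 43/58) - 1*49945 = (-10 + 43/58) - 1*49945 = (-10 + (1/58)*43) - 49945 = (-10 + 43/58) - 49945 = -537/58 - 49945 = -2897347/58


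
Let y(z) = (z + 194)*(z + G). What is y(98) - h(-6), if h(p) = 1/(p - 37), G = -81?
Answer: 213453/43 ≈ 4964.0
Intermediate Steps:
y(z) = (-81 + z)*(194 + z) (y(z) = (z + 194)*(z - 81) = (194 + z)*(-81 + z) = (-81 + z)*(194 + z))
h(p) = 1/(-37 + p)
y(98) - h(-6) = (-15714 + 98² + 113*98) - 1/(-37 - 6) = (-15714 + 9604 + 11074) - 1/(-43) = 4964 - 1*(-1/43) = 4964 + 1/43 = 213453/43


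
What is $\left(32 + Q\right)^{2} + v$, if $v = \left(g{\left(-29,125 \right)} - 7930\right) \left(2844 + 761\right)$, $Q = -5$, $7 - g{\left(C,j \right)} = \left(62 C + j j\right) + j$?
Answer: $-78858646$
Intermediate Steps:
$g{\left(C,j \right)} = 7 - j - j^{2} - 62 C$ ($g{\left(C,j \right)} = 7 - \left(\left(62 C + j j\right) + j\right) = 7 - \left(\left(62 C + j^{2}\right) + j\right) = 7 - \left(\left(j^{2} + 62 C\right) + j\right) = 7 - \left(j + j^{2} + 62 C\right) = 7 - j - j^{2} - 62 C$)
$v = -78859375$ ($v = \left(\left(7 - 125 - 125^{2} - -1798\right) - 7930\right) \left(2844 + 761\right) = \left(\left(7 - 125 - 15625 + 1798\right) - 7930\right) 3605 = \left(-13945 - 7930\right) 3605 = \left(-21875\right) 3605 = -78859375$)
$\left(32 + Q\right)^{2} + v = \left(32 - 5\right)^{2} - 78859375 = 27^{2} - 78859375 = 729 - 78859375 = -78858646$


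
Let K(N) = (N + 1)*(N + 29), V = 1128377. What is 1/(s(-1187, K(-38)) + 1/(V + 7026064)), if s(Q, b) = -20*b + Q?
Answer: -8154441/63987898526 ≈ -0.00012744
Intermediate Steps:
K(N) = (1 + N)*(29 + N)
s(Q, b) = Q - 20*b
1/(s(-1187, K(-38)) + 1/(V + 7026064)) = 1/((-1187 - 20*(29 + (-38)² + 30*(-38))) + 1/(1128377 + 7026064)) = 1/((-1187 - 20*(29 + 1444 - 1140)) + 1/8154441) = 1/((-1187 - 20*333) + 1/8154441) = 1/((-1187 - 6660) + 1/8154441) = 1/(-7847 + 1/8154441) = 1/(-63987898526/8154441) = -8154441/63987898526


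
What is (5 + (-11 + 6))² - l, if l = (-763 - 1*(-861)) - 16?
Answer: -82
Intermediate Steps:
l = 82 (l = (-763 + 861) - 16 = 98 - 16 = 82)
(5 + (-11 + 6))² - l = (5 + (-11 + 6))² - 1*82 = (5 - 5)² - 82 = 0² - 82 = 0 - 82 = -82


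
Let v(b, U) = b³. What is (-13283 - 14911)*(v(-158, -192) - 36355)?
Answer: 112230925398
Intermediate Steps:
(-13283 - 14911)*(v(-158, -192) - 36355) = (-13283 - 14911)*((-158)³ - 36355) = -28194*(-3944312 - 36355) = -28194*(-3980667) = 112230925398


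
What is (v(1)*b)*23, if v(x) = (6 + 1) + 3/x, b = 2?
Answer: 460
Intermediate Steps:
v(x) = 7 + 3/x
(v(1)*b)*23 = ((7 + 3/1)*2)*23 = ((7 + 3*1)*2)*23 = ((7 + 3)*2)*23 = (10*2)*23 = 20*23 = 460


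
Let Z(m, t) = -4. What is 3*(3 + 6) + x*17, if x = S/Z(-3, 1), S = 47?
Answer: -691/4 ≈ -172.75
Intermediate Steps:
x = -47/4 (x = 47/(-4) = 47*(-¼) = -47/4 ≈ -11.750)
3*(3 + 6) + x*17 = 3*(3 + 6) - 47/4*17 = 3*9 - 799/4 = 27 - 799/4 = -691/4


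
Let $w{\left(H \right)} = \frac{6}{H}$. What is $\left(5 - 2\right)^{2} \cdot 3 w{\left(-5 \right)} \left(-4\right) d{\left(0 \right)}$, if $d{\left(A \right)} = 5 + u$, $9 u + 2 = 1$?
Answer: $\frac{3168}{5} \approx 633.6$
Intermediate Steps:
$u = - \frac{1}{9}$ ($u = - \frac{2}{9} + \frac{1}{9} \cdot 1 = - \frac{2}{9} + \frac{1}{9} = - \frac{1}{9} \approx -0.11111$)
$d{\left(A \right)} = \frac{44}{9}$ ($d{\left(A \right)} = 5 - \frac{1}{9} = \frac{44}{9}$)
$\left(5 - 2\right)^{2} \cdot 3 w{\left(-5 \right)} \left(-4\right) d{\left(0 \right)} = \left(5 - 2\right)^{2} \cdot 3 \frac{6}{-5} \left(-4\right) \frac{44}{9} = 3^{2} \cdot 3 \cdot 6 \left(- \frac{1}{5}\right) \left(-4\right) \frac{44}{9} = 9 \cdot 3 \left(- \frac{6}{5}\right) \left(-4\right) \frac{44}{9} = 9 \left(\left(- \frac{18}{5}\right) \left(-4\right)\right) \frac{44}{9} = 9 \cdot \frac{72}{5} \cdot \frac{44}{9} = \frac{648}{5} \cdot \frac{44}{9} = \frac{3168}{5}$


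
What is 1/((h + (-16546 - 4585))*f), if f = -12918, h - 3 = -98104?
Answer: 1/1540238976 ≈ 6.4925e-10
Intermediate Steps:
h = -98101 (h = 3 - 98104 = -98101)
1/((h + (-16546 - 4585))*f) = 1/(-98101 + (-16546 - 4585)*(-12918)) = -1/12918/(-98101 - 21131) = -1/12918/(-119232) = -1/119232*(-1/12918) = 1/1540238976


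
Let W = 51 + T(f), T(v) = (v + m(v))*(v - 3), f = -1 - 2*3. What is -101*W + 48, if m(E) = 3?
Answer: -9143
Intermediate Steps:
f = -7 (f = -1 - 6 = -7)
T(v) = (-3 + v)*(3 + v) (T(v) = (v + 3)*(v - 3) = (3 + v)*(-3 + v) = (-3 + v)*(3 + v))
W = 91 (W = 51 + (-9 + (-7)**2) = 51 + (-9 + 49) = 51 + 40 = 91)
-101*W + 48 = -101*91 + 48 = -9191 + 48 = -9143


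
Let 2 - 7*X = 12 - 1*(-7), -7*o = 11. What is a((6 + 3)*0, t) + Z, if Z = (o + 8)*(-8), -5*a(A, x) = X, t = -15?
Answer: -1783/35 ≈ -50.943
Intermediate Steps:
o = -11/7 (o = -⅐*11 = -11/7 ≈ -1.5714)
X = -17/7 (X = 2/7 - (12 - 1*(-7))/7 = 2/7 - (12 + 7)/7 = 2/7 - ⅐*19 = 2/7 - 19/7 = -17/7 ≈ -2.4286)
a(A, x) = 17/35 (a(A, x) = -⅕*(-17/7) = 17/35)
Z = -360/7 (Z = (-11/7 + 8)*(-8) = (45/7)*(-8) = -360/7 ≈ -51.429)
a((6 + 3)*0, t) + Z = 17/35 - 360/7 = -1783/35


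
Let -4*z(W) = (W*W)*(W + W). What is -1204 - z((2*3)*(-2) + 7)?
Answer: -2533/2 ≈ -1266.5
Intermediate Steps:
z(W) = -W³/2 (z(W) = -W*W*(W + W)/4 = -W²*2*W/4 = -W³/2)
-1204 - z((2*3)*(-2) + 7) = -1204 - (-1)*((2*3)*(-2) + 7)³/2 = -1204 - (-1)*(6*(-2) + 7)³/2 = -1204 - (-1)*(-12 + 7)³/2 = -1204 - (-1)*(-5)³/2 = -1204 - (-1)*(-125)/2 = -1204 - 1*125/2 = -1204 - 125/2 = -2533/2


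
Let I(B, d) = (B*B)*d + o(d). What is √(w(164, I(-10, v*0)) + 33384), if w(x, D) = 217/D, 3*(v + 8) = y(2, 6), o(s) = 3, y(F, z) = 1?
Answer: √301107/3 ≈ 182.91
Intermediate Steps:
v = -23/3 (v = -8 + (⅓)*1 = -8 + ⅓ = -23/3 ≈ -7.6667)
I(B, d) = 3 + d*B² (I(B, d) = (B*B)*d + 3 = B²*d + 3 = d*B² + 3 = 3 + d*B²)
√(w(164, I(-10, v*0)) + 33384) = √(217/(3 - 23/3*0*(-10)²) + 33384) = √(217/(3 + 0*100) + 33384) = √(217/(3 + 0) + 33384) = √(217/3 + 33384) = √(100369/3) = √301107/3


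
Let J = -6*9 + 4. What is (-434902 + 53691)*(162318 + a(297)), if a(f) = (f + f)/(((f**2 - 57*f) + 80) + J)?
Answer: -735413021099619/11885 ≈ -6.1877e+10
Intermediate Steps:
J = -50 (J = -54 + 4 = -50)
a(f) = 2*f/(30 + f**2 - 57*f) (a(f) = (f + f)/(((f**2 - 57*f) + 80) - 50) = (2*f)/((80 + f**2 - 57*f) - 50) = (2*f)/(30 + f**2 - 57*f) = 2*f/(30 + f**2 - 57*f))
(-434902 + 53691)*(162318 + a(297)) = (-434902 + 53691)*(162318 + 2*297/(30 + 297**2 - 57*297)) = -381211*(162318 + 2*297/(30 + 88209 - 16929)) = -381211*(162318 + 2*297/71310) = -381211*(162318 + 2*297*(1/71310)) = -381211*(162318 + 99/11885) = -381211*1929149529/11885 = -735413021099619/11885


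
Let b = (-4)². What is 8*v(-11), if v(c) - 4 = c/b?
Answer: 53/2 ≈ 26.500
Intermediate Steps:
b = 16
v(c) = 4 + c/16
8*v(-11) = 8*(4 + (1/16)*(-11)) = 8*(4 - 11/16) = 8*(53/16) = 53/2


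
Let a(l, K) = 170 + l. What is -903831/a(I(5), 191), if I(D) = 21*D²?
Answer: -903831/695 ≈ -1300.5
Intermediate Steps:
-903831/a(I(5), 191) = -903831/(170 + 21*5²) = -903831/(170 + 21*25) = -903831/(170 + 525) = -903831/695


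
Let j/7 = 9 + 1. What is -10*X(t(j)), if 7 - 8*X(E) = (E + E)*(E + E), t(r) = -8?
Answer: 1245/4 ≈ 311.25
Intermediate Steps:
j = 70 (j = 7*(9 + 1) = 7*10 = 70)
X(E) = 7/8 - E²/2 (X(E) = 7/8 - (E + E)*(E + E)/8 = 7/8 - 2*E*2*E/8 = 7/8 - E²/2)
-10*X(t(j)) = -10*(7/8 - ½*(-8)²) = -10*(7/8 - ½*64) = -10*(7/8 - 32) = -10*(-249/8) = 1245/4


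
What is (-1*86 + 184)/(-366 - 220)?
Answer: -49/293 ≈ -0.16724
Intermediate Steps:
(-1*86 + 184)/(-366 - 220) = (-86 + 184)/(-586) = 98*(-1/586) = -49/293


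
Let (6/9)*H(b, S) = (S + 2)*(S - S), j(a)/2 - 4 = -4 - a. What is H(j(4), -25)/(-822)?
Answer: 0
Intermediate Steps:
j(a) = -2*a (j(a) = 8 + 2*(-4 - a) = 8 + (-8 - 2*a) = -2*a)
H(b, S) = 0 (H(b, S) = 3*((S + 2)*(S - S))/2 = 3*((2 + S)*0)/2 = (3/2)*0 = 0)
H(j(4), -25)/(-822) = 0/(-822) = 0*(-1/822) = 0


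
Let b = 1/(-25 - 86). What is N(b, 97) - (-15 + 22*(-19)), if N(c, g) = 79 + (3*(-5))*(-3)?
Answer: 557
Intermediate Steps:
b = -1/111 (b = 1/(-111) = -1/111 ≈ -0.0090090)
N(c, g) = 124 (N(c, g) = 79 - 15*(-3) = 79 + 45 = 124)
N(b, 97) - (-15 + 22*(-19)) = 124 - (-15 + 22*(-19)) = 124 - (-15 - 418) = 124 - 1*(-433) = 124 + 433 = 557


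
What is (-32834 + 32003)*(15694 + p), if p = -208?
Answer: -12868866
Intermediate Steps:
(-32834 + 32003)*(15694 + p) = (-32834 + 32003)*(15694 - 208) = -831*15486 = -12868866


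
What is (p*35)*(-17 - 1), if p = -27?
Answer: 17010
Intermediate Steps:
(p*35)*(-17 - 1) = (-27*35)*(-17 - 1) = -945*(-18) = 17010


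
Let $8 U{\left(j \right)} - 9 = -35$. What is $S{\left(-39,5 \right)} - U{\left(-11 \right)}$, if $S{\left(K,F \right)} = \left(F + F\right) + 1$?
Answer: $\frac{57}{4} \approx 14.25$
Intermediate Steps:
$U{\left(j \right)} = - \frac{13}{4}$ ($U{\left(j \right)} = \frac{9}{8} + \frac{1}{8} \left(-35\right) = \frac{9}{8} - \frac{35}{8} = - \frac{13}{4}$)
$S{\left(K,F \right)} = 1 + 2 F$ ($S{\left(K,F \right)} = 2 F + 1 = 1 + 2 F$)
$S{\left(-39,5 \right)} - U{\left(-11 \right)} = \left(1 + 2 \cdot 5\right) - - \frac{13}{4} = \left(1 + 10\right) + \frac{13}{4} = 11 + \frac{13}{4} = \frac{57}{4}$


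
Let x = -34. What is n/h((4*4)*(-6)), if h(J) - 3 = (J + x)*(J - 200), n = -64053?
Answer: -64053/38483 ≈ -1.6644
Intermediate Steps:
h(J) = 3 + (-200 + J)*(-34 + J) (h(J) = 3 + (J - 34)*(J - 200) = 3 + (-34 + J)*(-200 + J) = 3 + (-200 + J)*(-34 + J))
n/h((4*4)*(-6)) = -64053/(6803 + ((4*4)*(-6))² - 234*4*4*(-6)) = -64053/(6803 + (16*(-6))² - 3744*(-6)) = -64053/(6803 + (-96)² - 234*(-96)) = -64053/(6803 + 9216 + 22464) = -64053/38483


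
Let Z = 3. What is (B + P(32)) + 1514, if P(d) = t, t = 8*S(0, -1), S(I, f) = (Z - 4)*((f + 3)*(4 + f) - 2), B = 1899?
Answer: 3381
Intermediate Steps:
S(I, f) = 2 - (3 + f)*(4 + f) (S(I, f) = (3 - 4)*((f + 3)*(4 + f) - 2) = -((3 + f)*(4 + f) - 2) = -(-2 + (3 + f)*(4 + f)) = 2 - (3 + f)*(4 + f))
t = -32 (t = 8*(-10 - 1*(-1)**2 - 7*(-1)) = 8*(-10 - 1*1 + 7) = 8*(-10 - 1 + 7) = 8*(-4) = -32)
P(d) = -32
(B + P(32)) + 1514 = (1899 - 32) + 1514 = 1867 + 1514 = 3381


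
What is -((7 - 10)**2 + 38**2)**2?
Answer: -2111209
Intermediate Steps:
-((7 - 10)**2 + 38**2)**2 = -((-3)**2 + 1444)**2 = -(9 + 1444)**2 = -1*1453**2 = -1*2111209 = -2111209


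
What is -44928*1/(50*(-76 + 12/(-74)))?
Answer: 415584/35225 ≈ 11.798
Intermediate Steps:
-44928*1/(50*(-76 + 12/(-74))) = -44928*1/(50*(-76 + 12*(-1/74))) = -44928*1/(50*(-76 - 6/37)) = -44928/((-2818/37*50)) = -44928/(-140900/37) = -44928*(-37/140900) = 415584/35225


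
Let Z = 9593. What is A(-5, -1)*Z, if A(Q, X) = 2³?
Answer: 76744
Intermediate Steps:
A(Q, X) = 8
A(-5, -1)*Z = 8*9593 = 76744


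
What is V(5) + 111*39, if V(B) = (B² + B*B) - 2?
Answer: 4377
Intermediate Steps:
V(B) = -2 + 2*B² (V(B) = (B² + B²) - 2 = 2*B² - 2 = -2 + 2*B²)
V(5) + 111*39 = (-2 + 2*5²) + 111*39 = (-2 + 2*25) + 4329 = (-2 + 50) + 4329 = 48 + 4329 = 4377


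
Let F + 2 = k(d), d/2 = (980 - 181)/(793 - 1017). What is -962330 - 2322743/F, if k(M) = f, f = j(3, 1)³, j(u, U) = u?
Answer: -26380993/25 ≈ -1.0552e+6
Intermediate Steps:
d = -799/112 (d = 2*((980 - 181)/(793 - 1017)) = 2*(799/(-224)) = 2*(799*(-1/224)) = 2*(-799/224) = -799/112 ≈ -7.1339)
f = 27 (f = 3³ = 27)
k(M) = 27
F = 25 (F = -2 + 27 = 25)
-962330 - 2322743/F = -962330 - 2322743/25 = -26380993/25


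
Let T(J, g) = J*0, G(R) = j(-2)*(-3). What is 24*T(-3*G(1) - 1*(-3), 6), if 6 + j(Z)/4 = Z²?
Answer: 0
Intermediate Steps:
j(Z) = -24 + 4*Z²
G(R) = 24 (G(R) = (-24 + 4*(-2)²)*(-3) = (-24 + 4*4)*(-3) = (-24 + 16)*(-3) = -8*(-3) = 24)
T(J, g) = 0
24*T(-3*G(1) - 1*(-3), 6) = 24*0 = 0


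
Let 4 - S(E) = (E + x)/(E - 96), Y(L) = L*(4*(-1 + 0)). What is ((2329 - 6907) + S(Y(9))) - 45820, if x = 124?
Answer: -151180/3 ≈ -50393.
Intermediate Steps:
Y(L) = -4*L (Y(L) = L*(4*(-1)) = L*(-4) = -4*L)
S(E) = 4 - (124 + E)/(-96 + E) (S(E) = 4 - (E + 124)/(E - 96) = 4 - (124 + E)/(-96 + E))
((2329 - 6907) + S(Y(9))) - 45820 = ((2329 - 6907) + (-508 + 3*(-4*9))/(-96 - 4*9)) - 45820 = (-4578 + (-508 + 3*(-36))/(-96 - 36)) - 45820 = (-4578 + (-508 - 108)/(-132)) - 45820 = (-4578 - 1/132*(-616)) - 45820 = (-4578 + 14/3) - 45820 = -13720/3 - 45820 = -151180/3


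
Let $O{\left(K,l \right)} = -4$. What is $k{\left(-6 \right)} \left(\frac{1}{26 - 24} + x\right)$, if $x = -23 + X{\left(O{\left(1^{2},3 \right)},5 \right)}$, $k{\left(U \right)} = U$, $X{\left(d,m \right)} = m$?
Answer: $105$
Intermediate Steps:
$x = -18$ ($x = -23 + 5 = -18$)
$k{\left(-6 \right)} \left(\frac{1}{26 - 24} + x\right) = - 6 \left(\frac{1}{26 - 24} - 18\right) = - 6 \left(\frac{1}{2} - 18\right) = \left(-6\right) \left(- \frac{35}{2}\right) = 105$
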